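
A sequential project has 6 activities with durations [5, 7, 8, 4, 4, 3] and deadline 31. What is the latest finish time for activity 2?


LF(activity 2) = deadline - sum of successor durations
Successors: activities 3 through 6 with durations [8, 4, 4, 3]
Sum of successor durations = 19
LF = 31 - 19 = 12

12


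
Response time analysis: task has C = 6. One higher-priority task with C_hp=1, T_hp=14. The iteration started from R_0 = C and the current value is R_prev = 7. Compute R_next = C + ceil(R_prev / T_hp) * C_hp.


R_next = C + ceil(R_prev / T_hp) * C_hp
ceil(7 / 14) = ceil(0.5) = 1
Interference = 1 * 1 = 1
R_next = 6 + 1 = 7
R_next = R_prev, so the iteration has converged (response time = 7).

7


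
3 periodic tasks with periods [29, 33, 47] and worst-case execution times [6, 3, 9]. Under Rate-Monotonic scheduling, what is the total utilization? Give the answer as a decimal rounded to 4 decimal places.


Compute individual utilizations (exact fractions):
  Task 1: C/T = 6/29 (approx. 0.2069)
  Task 2: C/T = 3/33 = 1/11 (approx. 0.0909)
  Task 3: C/T = 9/47 (approx. 0.1915)
Total utilization U = 6/29 + 1/11 + 9/47 = 7336/14993
Rounded to 4 decimal places: U = 0.4893
RM (Liu & Layland) bound for 3 tasks = 0.779763; compare with U = 7336/14993 (approx. 0.489295)
U <= bound, so schedulable by RM sufficient condition.

0.4893


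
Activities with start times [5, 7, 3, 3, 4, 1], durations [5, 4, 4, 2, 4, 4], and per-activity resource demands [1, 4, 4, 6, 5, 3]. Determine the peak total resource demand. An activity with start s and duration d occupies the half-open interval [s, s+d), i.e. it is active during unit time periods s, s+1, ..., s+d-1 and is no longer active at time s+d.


Each activity i is active on [start_i, start_i + duration_i).
Compute total resource usage per time slot:
  t=0: active resources = [], total = 0
  t=1: active resources = [3], total = 3
  t=2: active resources = [3], total = 3
  t=3: active resources = [4, 6, 3], total = 13
  t=4: active resources = [4, 6, 5, 3], total = 18
  t=5: active resources = [1, 4, 5], total = 10
  t=6: active resources = [1, 4, 5], total = 10
  t=7: active resources = [1, 4, 5], total = 10
  t=8: active resources = [1, 4], total = 5
  t=9: active resources = [1, 4], total = 5
  t=10: active resources = [4], total = 4
Peak resource demand = 18

18


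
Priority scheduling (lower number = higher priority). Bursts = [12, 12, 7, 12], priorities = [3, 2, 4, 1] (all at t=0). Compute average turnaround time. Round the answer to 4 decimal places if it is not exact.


Sort by priority (ascending = highest first):
Order: [(1, 12), (2, 12), (3, 12), (4, 7)]
Completion times:
  Priority 1, burst=12, C=12
  Priority 2, burst=12, C=24
  Priority 3, burst=12, C=36
  Priority 4, burst=7, C=43
Average turnaround = 115/4 = 28.75

28.75


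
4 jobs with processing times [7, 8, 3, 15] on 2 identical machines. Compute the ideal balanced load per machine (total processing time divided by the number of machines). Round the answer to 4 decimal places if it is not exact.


Total processing time = 7 + 8 + 3 + 15 = 33
Number of machines = 2
Ideal balanced load = 33 / 2 = 16.5

16.5


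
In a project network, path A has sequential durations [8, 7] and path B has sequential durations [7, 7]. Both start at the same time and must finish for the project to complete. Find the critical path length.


Path A total = 8 + 7 = 15
Path B total = 7 + 7 = 14
Critical path = longest path = max(15, 14) = 15

15


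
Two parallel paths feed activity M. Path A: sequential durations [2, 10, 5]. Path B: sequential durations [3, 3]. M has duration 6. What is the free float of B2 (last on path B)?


ES(B2) = sum of predecessors on chain B = 3
EF(B2) = ES + duration = 3 + 3 = 6
Successor of B2 is M. ES(M) = max(sum(A), sum(B)) = max(17, 6) = 17
Free float = ES(successor) - EF(current) = 17 - 6 = 11

11


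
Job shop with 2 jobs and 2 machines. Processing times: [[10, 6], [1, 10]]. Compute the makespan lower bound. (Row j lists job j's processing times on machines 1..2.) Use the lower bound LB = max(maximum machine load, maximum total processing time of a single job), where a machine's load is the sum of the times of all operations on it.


Machine loads:
  Machine 1: 10 + 1 = 11
  Machine 2: 6 + 10 = 16
Max machine load = 16
Job totals:
  Job 1: 16
  Job 2: 11
Max job total = 16
Lower bound = max(16, 16) = 16

16


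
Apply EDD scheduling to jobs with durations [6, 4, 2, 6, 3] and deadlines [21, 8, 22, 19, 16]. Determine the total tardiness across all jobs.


Sort by due date (EDD order): [(4, 8), (3, 16), (6, 19), (6, 21), (2, 22)]
Compute completion times and tardiness:
  Job 1: p=4, d=8, C=4, tardiness=max(0,4-8)=0
  Job 2: p=3, d=16, C=7, tardiness=max(0,7-16)=0
  Job 3: p=6, d=19, C=13, tardiness=max(0,13-19)=0
  Job 4: p=6, d=21, C=19, tardiness=max(0,19-21)=0
  Job 5: p=2, d=22, C=21, tardiness=max(0,21-22)=0
Total tardiness = 0

0


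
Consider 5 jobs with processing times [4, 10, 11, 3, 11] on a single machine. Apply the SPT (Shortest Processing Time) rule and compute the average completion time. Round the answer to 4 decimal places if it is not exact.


Sort jobs by processing time (SPT order): [3, 4, 10, 11, 11]
Compute completion times sequentially:
  Job 1: processing = 3, completes at 3
  Job 2: processing = 4, completes at 7
  Job 3: processing = 10, completes at 17
  Job 4: processing = 11, completes at 28
  Job 5: processing = 11, completes at 39
Sum of completion times = 94
Average completion time = 94/5 = 18.8

18.8


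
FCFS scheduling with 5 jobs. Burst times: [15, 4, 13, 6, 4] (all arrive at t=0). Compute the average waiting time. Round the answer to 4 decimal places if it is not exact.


FCFS order (as given): [15, 4, 13, 6, 4]
Waiting times:
  Job 1: wait = 0
  Job 2: wait = 15
  Job 3: wait = 19
  Job 4: wait = 32
  Job 5: wait = 38
Sum of waiting times = 104
Average waiting time = 104/5 = 20.8

20.8


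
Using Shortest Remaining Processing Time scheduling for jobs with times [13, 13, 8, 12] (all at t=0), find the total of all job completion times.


Since all jobs arrive at t=0, SRPT equals SPT ordering.
SPT order: [8, 12, 13, 13]
Completion times:
  Job 1: p=8, C=8
  Job 2: p=12, C=20
  Job 3: p=13, C=33
  Job 4: p=13, C=46
Total completion time = 8 + 20 + 33 + 46 = 107

107


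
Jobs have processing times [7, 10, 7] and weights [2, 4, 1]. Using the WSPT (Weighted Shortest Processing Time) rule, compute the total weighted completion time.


Compute p/w ratios and sort ascending (WSPT): [(10, 4), (7, 2), (7, 1)]
Compute weighted completion times:
  Job (p=10,w=4): C=10, w*C=4*10=40
  Job (p=7,w=2): C=17, w*C=2*17=34
  Job (p=7,w=1): C=24, w*C=1*24=24
Total weighted completion time = 98

98


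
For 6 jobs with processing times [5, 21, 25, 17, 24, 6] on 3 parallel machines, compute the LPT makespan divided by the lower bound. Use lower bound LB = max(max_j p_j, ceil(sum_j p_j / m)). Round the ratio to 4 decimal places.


LPT order: [25, 24, 21, 17, 6, 5]
Machine loads after assignment: [30, 30, 38]
LPT makespan = 38
Lower bound = max(max_job, ceil(total/3)) = max(25, 33) = 33
Ratio = 38 / 33 = 1.1515

1.1515


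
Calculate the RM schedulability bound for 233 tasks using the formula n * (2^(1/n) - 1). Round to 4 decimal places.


Compute 2^(1/233) = 1.0029793100
Subtract 1: 1.0029793100 - 1 = 0.0029793100
Multiply by n: 233 * 0.0029793100 = 0.6941792300
Round to 4 dp: 0.6942

0.6942


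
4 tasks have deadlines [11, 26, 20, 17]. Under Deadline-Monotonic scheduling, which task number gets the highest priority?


Sort tasks by relative deadline (ascending):
  Task 1: deadline = 11
  Task 4: deadline = 17
  Task 3: deadline = 20
  Task 2: deadline = 26
Priority order (highest first): [1, 4, 3, 2]
Highest priority task = 1

1


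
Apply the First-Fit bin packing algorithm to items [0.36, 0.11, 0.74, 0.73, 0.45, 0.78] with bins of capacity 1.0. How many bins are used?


Place items sequentially using First-Fit:
  Item 0.36 -> new Bin 1
  Item 0.11 -> Bin 1 (now 0.47)
  Item 0.74 -> new Bin 2
  Item 0.73 -> new Bin 3
  Item 0.45 -> Bin 1 (now 0.92)
  Item 0.78 -> new Bin 4
Total bins used = 4

4


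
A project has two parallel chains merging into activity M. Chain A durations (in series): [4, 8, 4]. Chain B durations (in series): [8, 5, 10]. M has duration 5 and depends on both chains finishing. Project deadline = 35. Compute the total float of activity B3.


Forward pass: ES(B3) = sum of predecessors on chain B = 13
EF = ES + duration = 13 + 10 = 23
Backward pass: LF(M) = deadline = 35; LS(M) = 35 - 5 = 30
LF(B3) = LS(M) - sum(successors on chain B) = 30 - 0 = 30
LS = LF - duration = 30 - 10 = 20
Total float = LS - ES = 20 - 13 = 7

7


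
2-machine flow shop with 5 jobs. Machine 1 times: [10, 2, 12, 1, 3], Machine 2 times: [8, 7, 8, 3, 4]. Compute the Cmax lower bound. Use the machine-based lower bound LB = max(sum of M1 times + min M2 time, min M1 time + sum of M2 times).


LB1 = sum(M1 times) + min(M2 times) = 28 + 3 = 31
LB2 = min(M1 times) + sum(M2 times) = 1 + 30 = 31
Lower bound = max(LB1, LB2) = max(31, 31) = 31

31


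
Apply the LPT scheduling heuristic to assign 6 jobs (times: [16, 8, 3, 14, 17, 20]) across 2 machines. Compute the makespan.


Sort jobs in decreasing order (LPT): [20, 17, 16, 14, 8, 3]
Assign each job to the least loaded machine:
  Machine 1: jobs [20, 14, 3], load = 37
  Machine 2: jobs [17, 16, 8], load = 41
Makespan = max load = 41

41


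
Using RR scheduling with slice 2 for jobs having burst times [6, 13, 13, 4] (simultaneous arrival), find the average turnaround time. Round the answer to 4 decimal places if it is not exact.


Time quantum = 2
Execution trace:
  J1 runs 2 units, time = 2
  J2 runs 2 units, time = 4
  J3 runs 2 units, time = 6
  J4 runs 2 units, time = 8
  J1 runs 2 units, time = 10
  J2 runs 2 units, time = 12
  J3 runs 2 units, time = 14
  J4 runs 2 units, time = 16
  J1 runs 2 units, time = 18
  J2 runs 2 units, time = 20
  J3 runs 2 units, time = 22
  J2 runs 2 units, time = 24
  J3 runs 2 units, time = 26
  J2 runs 2 units, time = 28
  J3 runs 2 units, time = 30
  J2 runs 2 units, time = 32
  J3 runs 2 units, time = 34
  J2 runs 1 units, time = 35
  J3 runs 1 units, time = 36
Finish times: [18, 35, 36, 16]
Average turnaround = 105/4 = 26.25

26.25


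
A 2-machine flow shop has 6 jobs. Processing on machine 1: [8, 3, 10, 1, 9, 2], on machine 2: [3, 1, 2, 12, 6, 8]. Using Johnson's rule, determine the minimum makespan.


Apply Johnson's rule:
  Group 1 (a <= b): [(4, 1, 12), (6, 2, 8)]
  Group 2 (a > b): [(5, 9, 6), (1, 8, 3), (3, 10, 2), (2, 3, 1)]
Optimal job order: [4, 6, 5, 1, 3, 2]
Schedule:
  Job 4: M1 done at 1, M2 done at 13
  Job 6: M1 done at 3, M2 done at 21
  Job 5: M1 done at 12, M2 done at 27
  Job 1: M1 done at 20, M2 done at 30
  Job 3: M1 done at 30, M2 done at 32
  Job 2: M1 done at 33, M2 done at 34
Makespan = 34

34


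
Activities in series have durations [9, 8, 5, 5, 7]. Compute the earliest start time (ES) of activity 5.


Activity 5 starts after activities 1 through 4 complete.
Predecessor durations: [9, 8, 5, 5]
ES = 9 + 8 + 5 + 5 = 27

27


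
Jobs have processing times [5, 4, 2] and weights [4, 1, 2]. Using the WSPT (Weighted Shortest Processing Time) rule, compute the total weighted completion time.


Compute p/w ratios and sort ascending (WSPT): [(2, 2), (5, 4), (4, 1)]
Compute weighted completion times:
  Job (p=2,w=2): C=2, w*C=2*2=4
  Job (p=5,w=4): C=7, w*C=4*7=28
  Job (p=4,w=1): C=11, w*C=1*11=11
Total weighted completion time = 43

43


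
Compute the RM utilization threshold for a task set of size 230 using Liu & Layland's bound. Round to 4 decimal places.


Compute 2^(1/230) = 1.0030182291
Subtract 1: 1.0030182291 - 1 = 0.0030182291
Multiply by n: 230 * 0.0030182291 = 0.6941926930
Round to 4 dp: 0.6942

0.6942


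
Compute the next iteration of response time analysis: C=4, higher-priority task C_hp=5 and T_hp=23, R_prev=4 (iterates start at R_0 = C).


R_next = C + ceil(R_prev / T_hp) * C_hp
ceil(4 / 23) = ceil(0.1739) = 1
Interference = 1 * 5 = 5
R_next = 4 + 5 = 9

9


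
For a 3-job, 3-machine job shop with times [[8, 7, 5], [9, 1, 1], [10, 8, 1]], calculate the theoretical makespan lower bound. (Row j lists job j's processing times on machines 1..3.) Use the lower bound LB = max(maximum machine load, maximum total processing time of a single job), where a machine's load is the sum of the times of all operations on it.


Machine loads:
  Machine 1: 8 + 9 + 10 = 27
  Machine 2: 7 + 1 + 8 = 16
  Machine 3: 5 + 1 + 1 = 7
Max machine load = 27
Job totals:
  Job 1: 20
  Job 2: 11
  Job 3: 19
Max job total = 20
Lower bound = max(27, 20) = 27

27


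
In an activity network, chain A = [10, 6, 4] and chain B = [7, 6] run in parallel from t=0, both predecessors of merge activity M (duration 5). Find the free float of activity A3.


ES(A3) = sum of predecessors on chain A = 16
EF(A3) = ES + duration = 16 + 4 = 20
Successor of A3 is M. ES(M) = max(sum(A), sum(B)) = max(20, 13) = 20
Free float = ES(successor) - EF(current) = 20 - 20 = 0

0


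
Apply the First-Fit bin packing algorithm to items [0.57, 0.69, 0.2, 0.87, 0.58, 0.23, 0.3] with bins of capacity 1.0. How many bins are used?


Place items sequentially using First-Fit:
  Item 0.57 -> new Bin 1
  Item 0.69 -> new Bin 2
  Item 0.2 -> Bin 1 (now 0.77)
  Item 0.87 -> new Bin 3
  Item 0.58 -> new Bin 4
  Item 0.23 -> Bin 1 (now 1.0)
  Item 0.3 -> Bin 2 (now 0.99)
Total bins used = 4

4


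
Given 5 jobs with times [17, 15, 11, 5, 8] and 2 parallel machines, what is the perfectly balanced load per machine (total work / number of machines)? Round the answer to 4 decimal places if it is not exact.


Total processing time = 17 + 15 + 11 + 5 + 8 = 56
Number of machines = 2
Ideal balanced load = 56 / 2 = 28.0

28.0


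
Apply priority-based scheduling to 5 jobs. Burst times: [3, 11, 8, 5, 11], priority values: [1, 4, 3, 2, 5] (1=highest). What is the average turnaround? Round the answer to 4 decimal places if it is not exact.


Sort by priority (ascending = highest first):
Order: [(1, 3), (2, 5), (3, 8), (4, 11), (5, 11)]
Completion times:
  Priority 1, burst=3, C=3
  Priority 2, burst=5, C=8
  Priority 3, burst=8, C=16
  Priority 4, burst=11, C=27
  Priority 5, burst=11, C=38
Average turnaround = 92/5 = 18.4

18.4


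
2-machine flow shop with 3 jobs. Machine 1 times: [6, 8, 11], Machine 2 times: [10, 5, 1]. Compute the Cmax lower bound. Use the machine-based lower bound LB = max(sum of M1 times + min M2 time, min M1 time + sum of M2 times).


LB1 = sum(M1 times) + min(M2 times) = 25 + 1 = 26
LB2 = min(M1 times) + sum(M2 times) = 6 + 16 = 22
Lower bound = max(LB1, LB2) = max(26, 22) = 26

26


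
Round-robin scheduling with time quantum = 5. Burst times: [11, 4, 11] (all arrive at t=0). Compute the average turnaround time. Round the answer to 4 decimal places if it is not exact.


Time quantum = 5
Execution trace:
  J1 runs 5 units, time = 5
  J2 runs 4 units, time = 9
  J3 runs 5 units, time = 14
  J1 runs 5 units, time = 19
  J3 runs 5 units, time = 24
  J1 runs 1 units, time = 25
  J3 runs 1 units, time = 26
Finish times: [25, 9, 26]
Average turnaround = 60/3 = 20.0

20.0


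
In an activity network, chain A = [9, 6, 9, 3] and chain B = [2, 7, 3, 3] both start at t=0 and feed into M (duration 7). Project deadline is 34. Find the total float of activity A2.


Forward pass: ES(A2) = sum of predecessors on chain A = 9
EF = ES + duration = 9 + 6 = 15
Backward pass: LF(M) = deadline = 34; LS(M) = 34 - 7 = 27
LF(A2) = LS(M) - sum(successors on chain A) = 27 - 12 = 15
LS = LF - duration = 15 - 6 = 9
Total float = LS - ES = 9 - 9 = 0

0


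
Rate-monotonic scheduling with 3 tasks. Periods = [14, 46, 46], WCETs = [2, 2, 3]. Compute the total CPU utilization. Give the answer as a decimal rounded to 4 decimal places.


Compute individual utilizations (exact fractions):
  Task 1: C/T = 2/14 = 1/7 (approx. 0.1429)
  Task 2: C/T = 2/46 = 1/23 (approx. 0.0435)
  Task 3: C/T = 3/46 (approx. 0.0652)
Total utilization U = 1/7 + 1/23 + 3/46 = 81/322
Rounded to 4 decimal places: U = 0.2516
RM (Liu & Layland) bound for 3 tasks = 0.779763; compare with U = 81/322 (approx. 0.251553)
U <= bound, so schedulable by RM sufficient condition.

0.2516


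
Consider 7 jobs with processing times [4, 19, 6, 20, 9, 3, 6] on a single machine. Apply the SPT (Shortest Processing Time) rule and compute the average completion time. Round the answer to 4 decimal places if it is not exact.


Sort jobs by processing time (SPT order): [3, 4, 6, 6, 9, 19, 20]
Compute completion times sequentially:
  Job 1: processing = 3, completes at 3
  Job 2: processing = 4, completes at 7
  Job 3: processing = 6, completes at 13
  Job 4: processing = 6, completes at 19
  Job 5: processing = 9, completes at 28
  Job 6: processing = 19, completes at 47
  Job 7: processing = 20, completes at 67
Sum of completion times = 184
Average completion time = 184/7 = 26.2857

26.2857


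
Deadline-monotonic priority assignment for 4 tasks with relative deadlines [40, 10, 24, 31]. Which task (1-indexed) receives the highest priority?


Sort tasks by relative deadline (ascending):
  Task 2: deadline = 10
  Task 3: deadline = 24
  Task 4: deadline = 31
  Task 1: deadline = 40
Priority order (highest first): [2, 3, 4, 1]
Highest priority task = 2

2


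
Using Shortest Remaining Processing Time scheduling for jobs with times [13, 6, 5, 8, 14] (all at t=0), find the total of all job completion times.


Since all jobs arrive at t=0, SRPT equals SPT ordering.
SPT order: [5, 6, 8, 13, 14]
Completion times:
  Job 1: p=5, C=5
  Job 2: p=6, C=11
  Job 3: p=8, C=19
  Job 4: p=13, C=32
  Job 5: p=14, C=46
Total completion time = 5 + 11 + 19 + 32 + 46 = 113

113


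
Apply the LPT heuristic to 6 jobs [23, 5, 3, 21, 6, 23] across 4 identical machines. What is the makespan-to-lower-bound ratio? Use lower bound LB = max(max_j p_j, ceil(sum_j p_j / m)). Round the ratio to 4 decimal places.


LPT order: [23, 23, 21, 6, 5, 3]
Machine loads after assignment: [23, 23, 21, 14]
LPT makespan = 23
Lower bound = max(max_job, ceil(total/4)) = max(23, 21) = 23
Ratio = 23 / 23 = 1.0

1.0


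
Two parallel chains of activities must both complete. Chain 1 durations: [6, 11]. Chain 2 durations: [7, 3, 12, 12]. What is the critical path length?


Path A total = 6 + 11 = 17
Path B total = 7 + 3 + 12 + 12 = 34
Critical path = longest path = max(17, 34) = 34

34


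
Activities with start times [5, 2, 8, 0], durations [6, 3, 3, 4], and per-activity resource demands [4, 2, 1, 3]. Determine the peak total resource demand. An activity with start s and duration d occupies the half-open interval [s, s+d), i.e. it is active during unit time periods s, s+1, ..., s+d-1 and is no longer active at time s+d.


Each activity i is active on [start_i, start_i + duration_i).
Compute total resource usage per time slot:
  t=0: active resources = [3], total = 3
  t=1: active resources = [3], total = 3
  t=2: active resources = [2, 3], total = 5
  t=3: active resources = [2, 3], total = 5
  t=4: active resources = [2], total = 2
  t=5: active resources = [4], total = 4
  t=6: active resources = [4], total = 4
  t=7: active resources = [4], total = 4
  t=8: active resources = [4, 1], total = 5
  t=9: active resources = [4, 1], total = 5
  t=10: active resources = [4, 1], total = 5
Peak resource demand = 5

5


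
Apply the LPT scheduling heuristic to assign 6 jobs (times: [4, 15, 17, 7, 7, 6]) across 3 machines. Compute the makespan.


Sort jobs in decreasing order (LPT): [17, 15, 7, 7, 6, 4]
Assign each job to the least loaded machine:
  Machine 1: jobs [17], load = 17
  Machine 2: jobs [15, 4], load = 19
  Machine 3: jobs [7, 7, 6], load = 20
Makespan = max load = 20

20


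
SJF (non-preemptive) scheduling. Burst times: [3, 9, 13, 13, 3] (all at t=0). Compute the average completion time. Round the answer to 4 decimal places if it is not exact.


SJF order (ascending): [3, 3, 9, 13, 13]
Completion times:
  Job 1: burst=3, C=3
  Job 2: burst=3, C=6
  Job 3: burst=9, C=15
  Job 4: burst=13, C=28
  Job 5: burst=13, C=41
Average completion = 93/5 = 18.6

18.6


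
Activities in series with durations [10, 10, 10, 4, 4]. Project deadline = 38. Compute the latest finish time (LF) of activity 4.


LF(activity 4) = deadline - sum of successor durations
Successors: activities 5 through 5 with durations [4]
Sum of successor durations = 4
LF = 38 - 4 = 34

34


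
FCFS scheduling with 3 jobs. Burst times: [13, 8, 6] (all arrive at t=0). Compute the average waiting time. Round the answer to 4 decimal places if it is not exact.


FCFS order (as given): [13, 8, 6]
Waiting times:
  Job 1: wait = 0
  Job 2: wait = 13
  Job 3: wait = 21
Sum of waiting times = 34
Average waiting time = 34/3 = 11.3333

11.3333


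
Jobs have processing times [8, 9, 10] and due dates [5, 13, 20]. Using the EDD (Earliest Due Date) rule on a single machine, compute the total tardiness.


Sort by due date (EDD order): [(8, 5), (9, 13), (10, 20)]
Compute completion times and tardiness:
  Job 1: p=8, d=5, C=8, tardiness=max(0,8-5)=3
  Job 2: p=9, d=13, C=17, tardiness=max(0,17-13)=4
  Job 3: p=10, d=20, C=27, tardiness=max(0,27-20)=7
Total tardiness = 14

14


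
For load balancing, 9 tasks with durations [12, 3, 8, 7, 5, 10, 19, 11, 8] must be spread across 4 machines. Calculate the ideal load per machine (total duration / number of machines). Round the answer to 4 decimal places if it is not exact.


Total processing time = 12 + 3 + 8 + 7 + 5 + 10 + 19 + 11 + 8 = 83
Number of machines = 4
Ideal balanced load = 83 / 4 = 20.75

20.75


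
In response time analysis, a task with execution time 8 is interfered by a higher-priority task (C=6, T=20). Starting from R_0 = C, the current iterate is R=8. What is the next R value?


R_next = C + ceil(R_prev / T_hp) * C_hp
ceil(8 / 20) = ceil(0.4) = 1
Interference = 1 * 6 = 6
R_next = 8 + 6 = 14

14


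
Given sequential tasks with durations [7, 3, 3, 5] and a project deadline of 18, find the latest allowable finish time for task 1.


LF(activity 1) = deadline - sum of successor durations
Successors: activities 2 through 4 with durations [3, 3, 5]
Sum of successor durations = 11
LF = 18 - 11 = 7

7


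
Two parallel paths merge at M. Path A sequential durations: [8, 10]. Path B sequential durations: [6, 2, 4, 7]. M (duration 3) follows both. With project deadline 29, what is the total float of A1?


Forward pass: ES(A1) = sum of predecessors on chain A = 0
EF = ES + duration = 0 + 8 = 8
Backward pass: LF(M) = deadline = 29; LS(M) = 29 - 3 = 26
LF(A1) = LS(M) - sum(successors on chain A) = 26 - 10 = 16
LS = LF - duration = 16 - 8 = 8
Total float = LS - ES = 8 - 0 = 8

8


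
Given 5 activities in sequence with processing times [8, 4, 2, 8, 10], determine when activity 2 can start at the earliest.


Activity 2 starts after activities 1 through 1 complete.
Predecessor durations: [8]
ES = 8 = 8

8


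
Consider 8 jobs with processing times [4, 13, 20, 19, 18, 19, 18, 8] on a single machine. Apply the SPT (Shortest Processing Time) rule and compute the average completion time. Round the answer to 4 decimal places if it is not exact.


Sort jobs by processing time (SPT order): [4, 8, 13, 18, 18, 19, 19, 20]
Compute completion times sequentially:
  Job 1: processing = 4, completes at 4
  Job 2: processing = 8, completes at 12
  Job 3: processing = 13, completes at 25
  Job 4: processing = 18, completes at 43
  Job 5: processing = 18, completes at 61
  Job 6: processing = 19, completes at 80
  Job 7: processing = 19, completes at 99
  Job 8: processing = 20, completes at 119
Sum of completion times = 443
Average completion time = 443/8 = 55.375

55.375


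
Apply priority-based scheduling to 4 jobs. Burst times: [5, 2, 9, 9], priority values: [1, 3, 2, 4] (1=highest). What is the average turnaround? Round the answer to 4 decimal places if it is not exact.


Sort by priority (ascending = highest first):
Order: [(1, 5), (2, 9), (3, 2), (4, 9)]
Completion times:
  Priority 1, burst=5, C=5
  Priority 2, burst=9, C=14
  Priority 3, burst=2, C=16
  Priority 4, burst=9, C=25
Average turnaround = 60/4 = 15.0

15.0


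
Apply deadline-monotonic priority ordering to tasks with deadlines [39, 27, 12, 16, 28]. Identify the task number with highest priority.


Sort tasks by relative deadline (ascending):
  Task 3: deadline = 12
  Task 4: deadline = 16
  Task 2: deadline = 27
  Task 5: deadline = 28
  Task 1: deadline = 39
Priority order (highest first): [3, 4, 2, 5, 1]
Highest priority task = 3

3


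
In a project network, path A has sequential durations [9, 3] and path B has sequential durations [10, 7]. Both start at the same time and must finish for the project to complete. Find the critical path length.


Path A total = 9 + 3 = 12
Path B total = 10 + 7 = 17
Critical path = longest path = max(12, 17) = 17

17


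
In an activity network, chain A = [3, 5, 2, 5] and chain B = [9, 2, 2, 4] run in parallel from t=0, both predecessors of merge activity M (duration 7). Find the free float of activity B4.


ES(B4) = sum of predecessors on chain B = 13
EF(B4) = ES + duration = 13 + 4 = 17
Successor of B4 is M. ES(M) = max(sum(A), sum(B)) = max(15, 17) = 17
Free float = ES(successor) - EF(current) = 17 - 17 = 0

0


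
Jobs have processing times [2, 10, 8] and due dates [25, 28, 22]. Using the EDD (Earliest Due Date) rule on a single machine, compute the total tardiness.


Sort by due date (EDD order): [(8, 22), (2, 25), (10, 28)]
Compute completion times and tardiness:
  Job 1: p=8, d=22, C=8, tardiness=max(0,8-22)=0
  Job 2: p=2, d=25, C=10, tardiness=max(0,10-25)=0
  Job 3: p=10, d=28, C=20, tardiness=max(0,20-28)=0
Total tardiness = 0

0


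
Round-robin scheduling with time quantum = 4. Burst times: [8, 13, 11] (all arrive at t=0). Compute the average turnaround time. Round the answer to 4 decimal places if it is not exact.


Time quantum = 4
Execution trace:
  J1 runs 4 units, time = 4
  J2 runs 4 units, time = 8
  J3 runs 4 units, time = 12
  J1 runs 4 units, time = 16
  J2 runs 4 units, time = 20
  J3 runs 4 units, time = 24
  J2 runs 4 units, time = 28
  J3 runs 3 units, time = 31
  J2 runs 1 units, time = 32
Finish times: [16, 32, 31]
Average turnaround = 79/3 = 26.3333

26.3333


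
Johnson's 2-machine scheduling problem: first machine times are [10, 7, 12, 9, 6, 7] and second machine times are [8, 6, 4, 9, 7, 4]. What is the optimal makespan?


Apply Johnson's rule:
  Group 1 (a <= b): [(5, 6, 7), (4, 9, 9)]
  Group 2 (a > b): [(1, 10, 8), (2, 7, 6), (3, 12, 4), (6, 7, 4)]
Optimal job order: [5, 4, 1, 2, 3, 6]
Schedule:
  Job 5: M1 done at 6, M2 done at 13
  Job 4: M1 done at 15, M2 done at 24
  Job 1: M1 done at 25, M2 done at 33
  Job 2: M1 done at 32, M2 done at 39
  Job 3: M1 done at 44, M2 done at 48
  Job 6: M1 done at 51, M2 done at 55
Makespan = 55

55


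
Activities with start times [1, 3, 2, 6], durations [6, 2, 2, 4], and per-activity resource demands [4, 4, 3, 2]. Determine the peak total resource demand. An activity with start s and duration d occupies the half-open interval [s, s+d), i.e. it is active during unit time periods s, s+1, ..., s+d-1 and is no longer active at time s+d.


Each activity i is active on [start_i, start_i + duration_i).
Compute total resource usage per time slot:
  t=0: active resources = [], total = 0
  t=1: active resources = [4], total = 4
  t=2: active resources = [4, 3], total = 7
  t=3: active resources = [4, 4, 3], total = 11
  t=4: active resources = [4, 4], total = 8
  t=5: active resources = [4], total = 4
  t=6: active resources = [4, 2], total = 6
  t=7: active resources = [2], total = 2
  t=8: active resources = [2], total = 2
  t=9: active resources = [2], total = 2
Peak resource demand = 11

11


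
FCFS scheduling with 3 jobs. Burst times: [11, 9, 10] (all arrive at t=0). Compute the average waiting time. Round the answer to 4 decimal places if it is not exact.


FCFS order (as given): [11, 9, 10]
Waiting times:
  Job 1: wait = 0
  Job 2: wait = 11
  Job 3: wait = 20
Sum of waiting times = 31
Average waiting time = 31/3 = 10.3333

10.3333


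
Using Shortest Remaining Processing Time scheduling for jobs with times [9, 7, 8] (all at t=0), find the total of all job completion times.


Since all jobs arrive at t=0, SRPT equals SPT ordering.
SPT order: [7, 8, 9]
Completion times:
  Job 1: p=7, C=7
  Job 2: p=8, C=15
  Job 3: p=9, C=24
Total completion time = 7 + 15 + 24 = 46

46


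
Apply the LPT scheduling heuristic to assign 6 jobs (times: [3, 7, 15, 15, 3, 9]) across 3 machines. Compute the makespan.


Sort jobs in decreasing order (LPT): [15, 15, 9, 7, 3, 3]
Assign each job to the least loaded machine:
  Machine 1: jobs [15, 3], load = 18
  Machine 2: jobs [15, 3], load = 18
  Machine 3: jobs [9, 7], load = 16
Makespan = max load = 18

18


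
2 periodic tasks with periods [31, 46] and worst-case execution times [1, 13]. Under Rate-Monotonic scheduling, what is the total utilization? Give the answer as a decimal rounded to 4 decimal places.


Compute individual utilizations (exact fractions):
  Task 1: C/T = 1/31 (approx. 0.0323)
  Task 2: C/T = 13/46 (approx. 0.2826)
Total utilization U = 1/31 + 13/46 = 449/1426
Rounded to 4 decimal places: U = 0.3149
RM (Liu & Layland) bound for 2 tasks = 0.828427; compare with U = 449/1426 (approx. 0.314867)
U <= bound, so schedulable by RM sufficient condition.

0.3149


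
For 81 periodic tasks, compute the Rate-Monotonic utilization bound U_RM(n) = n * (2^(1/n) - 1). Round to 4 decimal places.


Compute 2^(1/81) = 1.0085940916
Subtract 1: 1.0085940916 - 1 = 0.0085940916
Multiply by n: 81 * 0.0085940916 = 0.6961214196
Round to 4 dp: 0.6961

0.6961


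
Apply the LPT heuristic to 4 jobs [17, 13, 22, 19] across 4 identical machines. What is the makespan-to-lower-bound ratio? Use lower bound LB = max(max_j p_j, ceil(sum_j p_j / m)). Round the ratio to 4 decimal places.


LPT order: [22, 19, 17, 13]
Machine loads after assignment: [22, 19, 17, 13]
LPT makespan = 22
Lower bound = max(max_job, ceil(total/4)) = max(22, 18) = 22
Ratio = 22 / 22 = 1.0

1.0


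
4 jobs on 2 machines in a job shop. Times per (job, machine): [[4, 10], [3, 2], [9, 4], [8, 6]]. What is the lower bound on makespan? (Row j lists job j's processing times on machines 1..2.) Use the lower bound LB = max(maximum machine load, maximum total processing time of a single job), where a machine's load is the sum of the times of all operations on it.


Machine loads:
  Machine 1: 4 + 3 + 9 + 8 = 24
  Machine 2: 10 + 2 + 4 + 6 = 22
Max machine load = 24
Job totals:
  Job 1: 14
  Job 2: 5
  Job 3: 13
  Job 4: 14
Max job total = 14
Lower bound = max(24, 14) = 24

24


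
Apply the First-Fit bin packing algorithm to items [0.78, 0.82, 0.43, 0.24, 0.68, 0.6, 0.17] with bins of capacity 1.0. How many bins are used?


Place items sequentially using First-Fit:
  Item 0.78 -> new Bin 1
  Item 0.82 -> new Bin 2
  Item 0.43 -> new Bin 3
  Item 0.24 -> Bin 3 (now 0.67)
  Item 0.68 -> new Bin 4
  Item 0.6 -> new Bin 5
  Item 0.17 -> Bin 1 (now 0.95)
Total bins used = 5

5


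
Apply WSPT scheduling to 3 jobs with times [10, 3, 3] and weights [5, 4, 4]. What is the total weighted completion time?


Compute p/w ratios and sort ascending (WSPT): [(3, 4), (3, 4), (10, 5)]
Compute weighted completion times:
  Job (p=3,w=4): C=3, w*C=4*3=12
  Job (p=3,w=4): C=6, w*C=4*6=24
  Job (p=10,w=5): C=16, w*C=5*16=80
Total weighted completion time = 116

116


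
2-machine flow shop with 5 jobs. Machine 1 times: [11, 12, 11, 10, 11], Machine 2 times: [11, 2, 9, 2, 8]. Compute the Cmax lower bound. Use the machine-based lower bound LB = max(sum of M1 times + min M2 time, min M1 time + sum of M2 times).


LB1 = sum(M1 times) + min(M2 times) = 55 + 2 = 57
LB2 = min(M1 times) + sum(M2 times) = 10 + 32 = 42
Lower bound = max(LB1, LB2) = max(57, 42) = 57

57


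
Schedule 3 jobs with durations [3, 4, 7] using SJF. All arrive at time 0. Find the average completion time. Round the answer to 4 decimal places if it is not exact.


SJF order (ascending): [3, 4, 7]
Completion times:
  Job 1: burst=3, C=3
  Job 2: burst=4, C=7
  Job 3: burst=7, C=14
Average completion = 24/3 = 8.0

8.0


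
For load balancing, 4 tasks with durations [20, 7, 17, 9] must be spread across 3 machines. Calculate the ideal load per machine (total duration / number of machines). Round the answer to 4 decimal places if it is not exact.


Total processing time = 20 + 7 + 17 + 9 = 53
Number of machines = 3
Ideal balanced load = 53 / 3 = 17.6667

17.6667


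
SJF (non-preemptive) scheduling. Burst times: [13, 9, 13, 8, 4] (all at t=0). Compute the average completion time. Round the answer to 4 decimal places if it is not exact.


SJF order (ascending): [4, 8, 9, 13, 13]
Completion times:
  Job 1: burst=4, C=4
  Job 2: burst=8, C=12
  Job 3: burst=9, C=21
  Job 4: burst=13, C=34
  Job 5: burst=13, C=47
Average completion = 118/5 = 23.6

23.6


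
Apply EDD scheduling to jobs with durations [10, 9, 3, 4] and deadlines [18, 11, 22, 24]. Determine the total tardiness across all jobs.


Sort by due date (EDD order): [(9, 11), (10, 18), (3, 22), (4, 24)]
Compute completion times and tardiness:
  Job 1: p=9, d=11, C=9, tardiness=max(0,9-11)=0
  Job 2: p=10, d=18, C=19, tardiness=max(0,19-18)=1
  Job 3: p=3, d=22, C=22, tardiness=max(0,22-22)=0
  Job 4: p=4, d=24, C=26, tardiness=max(0,26-24)=2
Total tardiness = 3

3


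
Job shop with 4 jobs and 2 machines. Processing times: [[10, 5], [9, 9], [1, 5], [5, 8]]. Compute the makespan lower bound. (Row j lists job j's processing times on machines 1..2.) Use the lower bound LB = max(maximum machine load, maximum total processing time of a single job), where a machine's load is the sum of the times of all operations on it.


Machine loads:
  Machine 1: 10 + 9 + 1 + 5 = 25
  Machine 2: 5 + 9 + 5 + 8 = 27
Max machine load = 27
Job totals:
  Job 1: 15
  Job 2: 18
  Job 3: 6
  Job 4: 13
Max job total = 18
Lower bound = max(27, 18) = 27

27


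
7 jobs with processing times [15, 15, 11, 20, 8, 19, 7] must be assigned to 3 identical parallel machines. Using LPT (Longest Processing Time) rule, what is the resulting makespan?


Sort jobs in decreasing order (LPT): [20, 19, 15, 15, 11, 8, 7]
Assign each job to the least loaded machine:
  Machine 1: jobs [20, 8, 7], load = 35
  Machine 2: jobs [19, 11], load = 30
  Machine 3: jobs [15, 15], load = 30
Makespan = max load = 35

35


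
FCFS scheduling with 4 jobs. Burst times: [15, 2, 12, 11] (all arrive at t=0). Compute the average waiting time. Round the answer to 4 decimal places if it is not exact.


FCFS order (as given): [15, 2, 12, 11]
Waiting times:
  Job 1: wait = 0
  Job 2: wait = 15
  Job 3: wait = 17
  Job 4: wait = 29
Sum of waiting times = 61
Average waiting time = 61/4 = 15.25

15.25


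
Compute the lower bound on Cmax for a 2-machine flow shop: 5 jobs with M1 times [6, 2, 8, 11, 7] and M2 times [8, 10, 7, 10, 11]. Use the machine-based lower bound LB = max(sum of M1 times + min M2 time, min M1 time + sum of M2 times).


LB1 = sum(M1 times) + min(M2 times) = 34 + 7 = 41
LB2 = min(M1 times) + sum(M2 times) = 2 + 46 = 48
Lower bound = max(LB1, LB2) = max(41, 48) = 48

48


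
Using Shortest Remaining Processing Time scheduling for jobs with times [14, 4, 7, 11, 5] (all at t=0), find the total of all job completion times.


Since all jobs arrive at t=0, SRPT equals SPT ordering.
SPT order: [4, 5, 7, 11, 14]
Completion times:
  Job 1: p=4, C=4
  Job 2: p=5, C=9
  Job 3: p=7, C=16
  Job 4: p=11, C=27
  Job 5: p=14, C=41
Total completion time = 4 + 9 + 16 + 27 + 41 = 97

97


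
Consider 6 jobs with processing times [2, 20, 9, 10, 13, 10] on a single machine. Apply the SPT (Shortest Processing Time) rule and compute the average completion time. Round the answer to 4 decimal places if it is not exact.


Sort jobs by processing time (SPT order): [2, 9, 10, 10, 13, 20]
Compute completion times sequentially:
  Job 1: processing = 2, completes at 2
  Job 2: processing = 9, completes at 11
  Job 3: processing = 10, completes at 21
  Job 4: processing = 10, completes at 31
  Job 5: processing = 13, completes at 44
  Job 6: processing = 20, completes at 64
Sum of completion times = 173
Average completion time = 173/6 = 28.8333

28.8333


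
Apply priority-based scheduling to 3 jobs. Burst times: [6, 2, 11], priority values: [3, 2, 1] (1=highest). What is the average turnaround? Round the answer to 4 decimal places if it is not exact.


Sort by priority (ascending = highest first):
Order: [(1, 11), (2, 2), (3, 6)]
Completion times:
  Priority 1, burst=11, C=11
  Priority 2, burst=2, C=13
  Priority 3, burst=6, C=19
Average turnaround = 43/3 = 14.3333

14.3333


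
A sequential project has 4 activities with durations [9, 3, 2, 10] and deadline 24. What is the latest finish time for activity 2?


LF(activity 2) = deadline - sum of successor durations
Successors: activities 3 through 4 with durations [2, 10]
Sum of successor durations = 12
LF = 24 - 12 = 12

12


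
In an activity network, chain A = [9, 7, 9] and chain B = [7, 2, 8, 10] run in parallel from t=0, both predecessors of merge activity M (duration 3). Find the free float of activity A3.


ES(A3) = sum of predecessors on chain A = 16
EF(A3) = ES + duration = 16 + 9 = 25
Successor of A3 is M. ES(M) = max(sum(A), sum(B)) = max(25, 27) = 27
Free float = ES(successor) - EF(current) = 27 - 25 = 2

2


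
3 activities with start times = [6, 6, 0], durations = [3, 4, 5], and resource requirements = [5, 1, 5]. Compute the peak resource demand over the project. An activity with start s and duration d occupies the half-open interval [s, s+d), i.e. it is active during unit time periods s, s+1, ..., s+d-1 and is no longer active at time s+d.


Each activity i is active on [start_i, start_i + duration_i).
Compute total resource usage per time slot:
  t=0: active resources = [5], total = 5
  t=1: active resources = [5], total = 5
  t=2: active resources = [5], total = 5
  t=3: active resources = [5], total = 5
  t=4: active resources = [5], total = 5
  t=5: active resources = [], total = 0
  t=6: active resources = [5, 1], total = 6
  t=7: active resources = [5, 1], total = 6
  t=8: active resources = [5, 1], total = 6
  t=9: active resources = [1], total = 1
Peak resource demand = 6

6


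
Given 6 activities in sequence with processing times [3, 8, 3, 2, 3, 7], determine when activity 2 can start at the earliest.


Activity 2 starts after activities 1 through 1 complete.
Predecessor durations: [3]
ES = 3 = 3

3


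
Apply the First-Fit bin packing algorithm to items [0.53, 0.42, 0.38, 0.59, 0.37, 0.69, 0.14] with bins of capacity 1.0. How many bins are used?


Place items sequentially using First-Fit:
  Item 0.53 -> new Bin 1
  Item 0.42 -> Bin 1 (now 0.95)
  Item 0.38 -> new Bin 2
  Item 0.59 -> Bin 2 (now 0.97)
  Item 0.37 -> new Bin 3
  Item 0.69 -> new Bin 4
  Item 0.14 -> Bin 3 (now 0.51)
Total bins used = 4

4


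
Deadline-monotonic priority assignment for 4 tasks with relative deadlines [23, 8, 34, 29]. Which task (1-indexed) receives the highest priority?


Sort tasks by relative deadline (ascending):
  Task 2: deadline = 8
  Task 1: deadline = 23
  Task 4: deadline = 29
  Task 3: deadline = 34
Priority order (highest first): [2, 1, 4, 3]
Highest priority task = 2

2


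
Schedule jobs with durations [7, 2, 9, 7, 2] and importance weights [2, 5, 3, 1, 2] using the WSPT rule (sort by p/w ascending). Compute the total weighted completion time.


Compute p/w ratios and sort ascending (WSPT): [(2, 5), (2, 2), (9, 3), (7, 2), (7, 1)]
Compute weighted completion times:
  Job (p=2,w=5): C=2, w*C=5*2=10
  Job (p=2,w=2): C=4, w*C=2*4=8
  Job (p=9,w=3): C=13, w*C=3*13=39
  Job (p=7,w=2): C=20, w*C=2*20=40
  Job (p=7,w=1): C=27, w*C=1*27=27
Total weighted completion time = 124

124
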